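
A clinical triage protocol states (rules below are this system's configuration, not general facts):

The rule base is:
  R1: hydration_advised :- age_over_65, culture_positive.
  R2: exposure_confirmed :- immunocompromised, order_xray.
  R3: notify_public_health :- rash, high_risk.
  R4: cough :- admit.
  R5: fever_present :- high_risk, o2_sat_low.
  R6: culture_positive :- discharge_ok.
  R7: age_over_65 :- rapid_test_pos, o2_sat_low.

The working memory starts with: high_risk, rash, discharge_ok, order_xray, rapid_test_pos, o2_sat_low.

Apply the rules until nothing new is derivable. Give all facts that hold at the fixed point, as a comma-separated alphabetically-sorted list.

Round 1: R3 [notify_public_health :- rash, high_risk.]; R5 [fever_present :- high_risk, o2_sat_low.]; R6 [culture_positive :- discharge_ok.]; R7 [age_over_65 :- rapid_test_pos, o2_sat_low.]. Adds notify_public_health, fever_present, culture_positive, age_over_65.
Round 2: R1 [hydration_advised :- age_over_65, culture_positive.]. Adds hydration_advised.

age_over_65, culture_positive, discharge_ok, fever_present, high_risk, hydration_advised, notify_public_health, o2_sat_low, order_xray, rapid_test_pos, rash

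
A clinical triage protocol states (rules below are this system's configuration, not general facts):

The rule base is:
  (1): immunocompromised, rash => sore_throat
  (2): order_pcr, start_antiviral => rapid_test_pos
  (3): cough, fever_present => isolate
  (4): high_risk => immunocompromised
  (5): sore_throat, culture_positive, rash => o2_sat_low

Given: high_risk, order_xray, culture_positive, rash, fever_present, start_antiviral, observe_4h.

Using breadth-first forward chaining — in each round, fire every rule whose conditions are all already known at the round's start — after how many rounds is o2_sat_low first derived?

Round 1 — (4), derive immunocompromised.
Round 2 — (1), derive sore_throat.
Round 3 — (5), derive o2_sat_low.
o2_sat_low first appears in round 3.

3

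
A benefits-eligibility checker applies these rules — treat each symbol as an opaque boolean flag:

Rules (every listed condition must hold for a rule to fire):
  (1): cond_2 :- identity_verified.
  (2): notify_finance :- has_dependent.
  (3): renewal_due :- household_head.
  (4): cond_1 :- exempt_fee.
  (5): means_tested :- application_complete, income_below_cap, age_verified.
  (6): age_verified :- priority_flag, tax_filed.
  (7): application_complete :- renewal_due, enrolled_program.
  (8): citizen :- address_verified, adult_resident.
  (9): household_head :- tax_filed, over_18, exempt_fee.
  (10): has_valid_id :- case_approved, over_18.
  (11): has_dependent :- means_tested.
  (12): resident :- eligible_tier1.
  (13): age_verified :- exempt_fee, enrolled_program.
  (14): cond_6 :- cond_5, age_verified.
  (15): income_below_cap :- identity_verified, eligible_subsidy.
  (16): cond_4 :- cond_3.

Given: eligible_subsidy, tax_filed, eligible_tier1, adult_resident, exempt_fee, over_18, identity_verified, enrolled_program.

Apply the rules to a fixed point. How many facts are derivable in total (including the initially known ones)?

19

Round 1: (1) [cond_2 :- identity_verified.]; (4) [cond_1 :- exempt_fee.]; (9) [household_head :- tax_filed, over_18, exempt_fee.]; (12) [resident :- eligible_tier1.]; (13) [age_verified :- exempt_fee, enrolled_program.]; (15) [income_below_cap :- identity_verified, eligible_subsidy.]. Adds cond_2, cond_1, household_head, resident, age_verified, income_below_cap.
Round 2: (3) [renewal_due :- household_head.]. Adds renewal_due.
Round 3: (7) [application_complete :- renewal_due, enrolled_program.]. Adds application_complete.
Round 4: (5) [means_tested :- application_complete, income_below_cap, age_verified.]. Adds means_tested.
Round 5: (11) [has_dependent :- means_tested.]. Adds has_dependent.
Round 6: (2) [notify_finance :- has_dependent.]. Adds notify_finance.
Closure: {adult_resident, age_verified, application_complete, cond_1, cond_2, eligible_subsidy, eligible_tier1, enrolled_program, exempt_fee, has_dependent, household_head, identity_verified, income_below_cap, means_tested, notify_finance, over_18, renewal_due, resident, tax_filed} — 19 facts.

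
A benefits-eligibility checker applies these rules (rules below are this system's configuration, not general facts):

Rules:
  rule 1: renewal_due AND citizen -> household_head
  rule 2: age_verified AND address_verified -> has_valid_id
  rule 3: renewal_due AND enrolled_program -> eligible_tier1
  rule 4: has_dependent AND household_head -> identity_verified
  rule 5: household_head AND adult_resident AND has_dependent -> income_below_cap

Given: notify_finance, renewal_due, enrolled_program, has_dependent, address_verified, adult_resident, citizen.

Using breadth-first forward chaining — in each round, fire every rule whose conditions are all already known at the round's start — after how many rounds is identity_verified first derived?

2

[1] rule 1 [renewal_due AND citizen -> household_head]; rule 3 [renewal_due AND enrolled_program -> eligible_tier1]. ⇒ new: household_head, eligible_tier1.
[2] rule 4 [has_dependent AND household_head -> identity_verified]; rule 5 [household_head AND adult_resident AND has_dependent -> income_below_cap]. ⇒ new: identity_verified, income_below_cap.
identity_verified first appears in round 2.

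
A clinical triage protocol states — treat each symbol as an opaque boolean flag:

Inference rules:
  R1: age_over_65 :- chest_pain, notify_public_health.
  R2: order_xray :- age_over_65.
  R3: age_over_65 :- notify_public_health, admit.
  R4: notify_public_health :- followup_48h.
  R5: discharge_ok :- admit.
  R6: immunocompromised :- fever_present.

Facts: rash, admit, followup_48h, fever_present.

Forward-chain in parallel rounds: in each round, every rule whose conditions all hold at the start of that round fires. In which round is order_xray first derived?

Round 1 — R4, R5, R6, derive notify_public_health, discharge_ok, immunocompromised.
Round 2 — R3, derive age_over_65.
Round 3 — R2, derive order_xray.
order_xray first appears in round 3.

3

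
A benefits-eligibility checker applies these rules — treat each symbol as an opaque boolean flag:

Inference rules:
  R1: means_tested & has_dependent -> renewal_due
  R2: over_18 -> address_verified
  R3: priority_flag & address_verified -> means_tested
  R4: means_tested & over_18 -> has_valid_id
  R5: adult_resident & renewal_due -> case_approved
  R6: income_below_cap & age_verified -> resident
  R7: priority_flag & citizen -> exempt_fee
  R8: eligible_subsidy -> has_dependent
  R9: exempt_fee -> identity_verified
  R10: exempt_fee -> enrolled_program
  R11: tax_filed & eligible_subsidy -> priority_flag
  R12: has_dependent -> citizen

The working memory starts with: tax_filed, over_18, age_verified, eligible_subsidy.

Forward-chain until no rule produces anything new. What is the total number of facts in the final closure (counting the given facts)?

14

Round 1 — R2, R8, R11, derive address_verified, has_dependent, priority_flag.
Round 2 — R3, R12, derive means_tested, citizen.
Round 3 — R1, R4, R7, derive renewal_due, has_valid_id, exempt_fee.
Round 4 — R9, R10, derive identity_verified, enrolled_program.
Closure: {address_verified, age_verified, citizen, eligible_subsidy, enrolled_program, exempt_fee, has_dependent, has_valid_id, identity_verified, means_tested, over_18, priority_flag, renewal_due, tax_filed} — 14 facts.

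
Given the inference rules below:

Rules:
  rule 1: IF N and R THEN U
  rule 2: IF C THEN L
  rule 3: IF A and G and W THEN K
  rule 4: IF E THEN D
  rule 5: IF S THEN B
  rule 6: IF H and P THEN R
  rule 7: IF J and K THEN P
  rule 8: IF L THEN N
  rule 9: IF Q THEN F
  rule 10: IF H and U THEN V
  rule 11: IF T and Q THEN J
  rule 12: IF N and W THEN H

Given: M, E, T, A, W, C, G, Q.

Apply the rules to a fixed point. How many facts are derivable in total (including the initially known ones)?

Round 1: rule 2 [IF C THEN L]; rule 3 [IF A and G and W THEN K]; rule 4 [IF E THEN D]; rule 9 [IF Q THEN F]; rule 11 [IF T and Q THEN J]. Adds L, K, D, F, J.
Round 2: rule 7 [IF J and K THEN P]; rule 8 [IF L THEN N]. Adds P, N.
Round 3: rule 12 [IF N and W THEN H]. Adds H.
Round 4: rule 6 [IF H and P THEN R]. Adds R.
Round 5: rule 1 [IF N and R THEN U]. Adds U.
Round 6: rule 10 [IF H and U THEN V]. Adds V.
Closure: {A, C, D, E, F, G, H, J, K, L, M, N, P, Q, R, T, U, V, W} — 19 facts.

19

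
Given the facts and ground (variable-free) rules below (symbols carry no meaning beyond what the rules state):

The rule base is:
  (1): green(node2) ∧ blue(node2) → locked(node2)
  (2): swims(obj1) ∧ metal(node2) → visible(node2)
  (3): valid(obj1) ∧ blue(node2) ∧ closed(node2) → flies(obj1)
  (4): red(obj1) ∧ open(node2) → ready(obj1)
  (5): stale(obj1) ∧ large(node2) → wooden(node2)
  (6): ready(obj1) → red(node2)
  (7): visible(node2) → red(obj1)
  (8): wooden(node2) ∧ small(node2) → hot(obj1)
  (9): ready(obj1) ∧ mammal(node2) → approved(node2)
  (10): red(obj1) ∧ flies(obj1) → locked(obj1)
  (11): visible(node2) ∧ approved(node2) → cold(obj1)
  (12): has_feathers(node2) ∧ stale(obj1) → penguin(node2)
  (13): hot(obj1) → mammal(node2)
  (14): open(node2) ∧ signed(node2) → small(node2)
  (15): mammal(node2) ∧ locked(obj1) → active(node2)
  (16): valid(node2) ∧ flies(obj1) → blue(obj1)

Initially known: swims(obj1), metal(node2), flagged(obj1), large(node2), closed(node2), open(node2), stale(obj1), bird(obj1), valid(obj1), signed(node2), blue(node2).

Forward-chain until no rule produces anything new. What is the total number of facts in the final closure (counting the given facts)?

Round 1: (2) [swims(obj1) ∧ metal(node2) → visible(node2)]; (3) [valid(obj1) ∧ blue(node2) ∧ closed(node2) → flies(obj1)]; (5) [stale(obj1) ∧ large(node2) → wooden(node2)]; (14) [open(node2) ∧ signed(node2) → small(node2)]. Adds visible(node2), flies(obj1), wooden(node2), small(node2).
Round 2: (7) [visible(node2) → red(obj1)]; (8) [wooden(node2) ∧ small(node2) → hot(obj1)]. Adds red(obj1), hot(obj1).
Round 3: (4) [red(obj1) ∧ open(node2) → ready(obj1)]; (10) [red(obj1) ∧ flies(obj1) → locked(obj1)]; (13) [hot(obj1) → mammal(node2)]. Adds ready(obj1), locked(obj1), mammal(node2).
Round 4: (6) [ready(obj1) → red(node2)]; (9) [ready(obj1) ∧ mammal(node2) → approved(node2)]; (15) [mammal(node2) ∧ locked(obj1) → active(node2)]. Adds red(node2), approved(node2), active(node2).
Round 5: (11) [visible(node2) ∧ approved(node2) → cold(obj1)]. Adds cold(obj1).
Closure: {active(node2), approved(node2), bird(obj1), blue(node2), closed(node2), cold(obj1), flagged(obj1), flies(obj1), hot(obj1), large(node2), locked(obj1), mammal(node2), metal(node2), open(node2), ready(obj1), red(node2), red(obj1), signed(node2), small(node2), stale(obj1), swims(obj1), valid(obj1), visible(node2), wooden(node2)} — 24 facts.

24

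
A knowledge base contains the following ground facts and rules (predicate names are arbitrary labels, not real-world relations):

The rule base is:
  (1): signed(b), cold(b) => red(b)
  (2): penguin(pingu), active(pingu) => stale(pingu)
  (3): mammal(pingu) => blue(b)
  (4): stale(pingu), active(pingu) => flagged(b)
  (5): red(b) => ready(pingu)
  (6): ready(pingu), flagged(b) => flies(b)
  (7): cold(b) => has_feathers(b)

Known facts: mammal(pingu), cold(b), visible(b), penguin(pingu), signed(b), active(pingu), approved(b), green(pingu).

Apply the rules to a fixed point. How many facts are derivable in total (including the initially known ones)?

[1] (1) [signed(b), cold(b) => red(b)]; (2) [penguin(pingu), active(pingu) => stale(pingu)]; (3) [mammal(pingu) => blue(b)]; (7) [cold(b) => has_feathers(b)]. ⇒ new: red(b), stale(pingu), blue(b), has_feathers(b).
[2] (4) [stale(pingu), active(pingu) => flagged(b)]; (5) [red(b) => ready(pingu)]. ⇒ new: flagged(b), ready(pingu).
[3] (6) [ready(pingu), flagged(b) => flies(b)]. ⇒ new: flies(b).
Closure: {active(pingu), approved(b), blue(b), cold(b), flagged(b), flies(b), green(pingu), has_feathers(b), mammal(pingu), penguin(pingu), ready(pingu), red(b), signed(b), stale(pingu), visible(b)} — 15 facts.

15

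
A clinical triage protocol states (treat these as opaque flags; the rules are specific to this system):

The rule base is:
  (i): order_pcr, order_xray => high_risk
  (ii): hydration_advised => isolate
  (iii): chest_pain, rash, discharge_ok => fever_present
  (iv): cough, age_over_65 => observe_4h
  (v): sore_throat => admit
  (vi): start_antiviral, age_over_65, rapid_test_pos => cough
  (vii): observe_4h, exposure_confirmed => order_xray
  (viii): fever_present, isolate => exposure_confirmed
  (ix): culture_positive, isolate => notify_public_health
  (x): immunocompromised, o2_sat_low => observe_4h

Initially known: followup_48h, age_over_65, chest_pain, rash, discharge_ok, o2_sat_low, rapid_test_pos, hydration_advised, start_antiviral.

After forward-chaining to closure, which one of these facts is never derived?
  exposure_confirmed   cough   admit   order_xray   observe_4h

admit

[1] (ii) [hydration_advised => isolate]; (iii) [chest_pain, rash, discharge_ok => fever_present]; (vi) [start_antiviral, age_over_65, rapid_test_pos => cough]. ⇒ new: isolate, fever_present, cough.
[2] (iv) [cough, age_over_65 => observe_4h]; (viii) [fever_present, isolate => exposure_confirmed]. ⇒ new: observe_4h, exposure_confirmed.
[3] (vii) [observe_4h, exposure_confirmed => order_xray]. ⇒ new: order_xray.
Derived: order_xray (round 3), exposure_confirmed (round 2), cough (round 1), observe_4h (round 2). admit never appears in any round.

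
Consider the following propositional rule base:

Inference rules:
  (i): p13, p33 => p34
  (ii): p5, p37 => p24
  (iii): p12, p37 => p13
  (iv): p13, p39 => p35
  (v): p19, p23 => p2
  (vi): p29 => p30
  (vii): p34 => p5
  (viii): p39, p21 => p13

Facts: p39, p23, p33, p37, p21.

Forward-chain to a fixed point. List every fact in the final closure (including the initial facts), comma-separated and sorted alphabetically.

Round 1 fires (viii), giving p13.
Round 2 fires (i), (iv), giving p34, p35.
Round 3 fires (vii), giving p5.
Round 4 fires (ii), giving p24.

p13, p21, p23, p24, p33, p34, p35, p37, p39, p5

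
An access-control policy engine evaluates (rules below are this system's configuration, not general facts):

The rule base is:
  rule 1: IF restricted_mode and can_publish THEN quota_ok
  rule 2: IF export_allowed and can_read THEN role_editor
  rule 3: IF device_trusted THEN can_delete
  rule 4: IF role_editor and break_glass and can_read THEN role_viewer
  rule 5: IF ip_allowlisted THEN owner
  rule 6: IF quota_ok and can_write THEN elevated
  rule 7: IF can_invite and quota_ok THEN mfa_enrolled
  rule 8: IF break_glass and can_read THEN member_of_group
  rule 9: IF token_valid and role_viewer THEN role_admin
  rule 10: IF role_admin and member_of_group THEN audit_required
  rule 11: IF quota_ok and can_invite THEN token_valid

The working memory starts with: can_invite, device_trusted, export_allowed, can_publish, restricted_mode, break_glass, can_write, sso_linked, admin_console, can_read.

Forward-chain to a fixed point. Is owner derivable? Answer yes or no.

Round 1 fires rule 1, rule 2, rule 3, rule 8, giving quota_ok, role_editor, can_delete, member_of_group.
Round 2 fires rule 4, rule 6, rule 7, rule 11, giving role_viewer, elevated, mfa_enrolled, token_valid.
Round 3 fires rule 9, giving role_admin.
Round 4 fires rule 10, giving audit_required.
Fixed point reached. owner is concluded only by rule 5; rule 5 needs ip_allowlisted (never derived).

no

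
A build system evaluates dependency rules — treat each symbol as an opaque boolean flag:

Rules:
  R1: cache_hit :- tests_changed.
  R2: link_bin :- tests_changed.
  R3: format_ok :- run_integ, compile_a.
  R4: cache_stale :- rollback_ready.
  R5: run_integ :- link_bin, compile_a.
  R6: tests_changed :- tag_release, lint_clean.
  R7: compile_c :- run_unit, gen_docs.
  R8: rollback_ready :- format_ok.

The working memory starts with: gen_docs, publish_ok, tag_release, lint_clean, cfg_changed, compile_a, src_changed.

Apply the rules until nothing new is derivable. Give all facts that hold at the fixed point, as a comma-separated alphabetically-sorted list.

[1] R6 [tests_changed :- tag_release, lint_clean.]. ⇒ new: tests_changed.
[2] R1 [cache_hit :- tests_changed.]; R2 [link_bin :- tests_changed.]. ⇒ new: cache_hit, link_bin.
[3] R5 [run_integ :- link_bin, compile_a.]. ⇒ new: run_integ.
[4] R3 [format_ok :- run_integ, compile_a.]. ⇒ new: format_ok.
[5] R8 [rollback_ready :- format_ok.]. ⇒ new: rollback_ready.
[6] R4 [cache_stale :- rollback_ready.]. ⇒ new: cache_stale.

cache_hit, cache_stale, cfg_changed, compile_a, format_ok, gen_docs, link_bin, lint_clean, publish_ok, rollback_ready, run_integ, src_changed, tag_release, tests_changed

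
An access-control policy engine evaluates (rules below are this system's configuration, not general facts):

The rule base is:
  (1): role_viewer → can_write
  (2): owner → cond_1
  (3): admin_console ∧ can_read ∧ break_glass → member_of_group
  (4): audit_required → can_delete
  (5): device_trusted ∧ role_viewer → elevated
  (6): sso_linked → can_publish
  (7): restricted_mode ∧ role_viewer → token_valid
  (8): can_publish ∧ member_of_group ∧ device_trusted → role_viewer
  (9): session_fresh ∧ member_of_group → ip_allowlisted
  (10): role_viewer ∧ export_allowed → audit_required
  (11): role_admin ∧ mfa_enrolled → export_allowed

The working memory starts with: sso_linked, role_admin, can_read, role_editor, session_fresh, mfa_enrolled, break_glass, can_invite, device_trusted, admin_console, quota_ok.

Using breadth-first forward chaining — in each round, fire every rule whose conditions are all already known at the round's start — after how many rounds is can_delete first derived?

Round 1: (3) [admin_console ∧ can_read ∧ break_glass → member_of_group]; (6) [sso_linked → can_publish]; (11) [role_admin ∧ mfa_enrolled → export_allowed]. New: member_of_group, can_publish, export_allowed.
Round 2: (8) [can_publish ∧ member_of_group ∧ device_trusted → role_viewer]; (9) [session_fresh ∧ member_of_group → ip_allowlisted]. New: role_viewer, ip_allowlisted.
Round 3: (1) [role_viewer → can_write]; (5) [device_trusted ∧ role_viewer → elevated]; (10) [role_viewer ∧ export_allowed → audit_required]. New: can_write, elevated, audit_required.
Round 4: (4) [audit_required → can_delete]. New: can_delete.
can_delete first appears in round 4.

4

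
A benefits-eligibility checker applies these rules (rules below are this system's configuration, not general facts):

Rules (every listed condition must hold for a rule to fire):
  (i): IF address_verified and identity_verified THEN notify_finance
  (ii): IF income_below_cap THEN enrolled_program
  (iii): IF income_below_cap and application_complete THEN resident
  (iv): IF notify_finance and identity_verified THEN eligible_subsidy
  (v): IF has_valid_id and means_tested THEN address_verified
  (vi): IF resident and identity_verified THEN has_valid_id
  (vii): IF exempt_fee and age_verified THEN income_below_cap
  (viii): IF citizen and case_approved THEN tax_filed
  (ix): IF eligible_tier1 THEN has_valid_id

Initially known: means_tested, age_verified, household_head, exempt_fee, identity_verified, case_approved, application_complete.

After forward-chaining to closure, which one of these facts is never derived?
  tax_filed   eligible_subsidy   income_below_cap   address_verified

Round 1: (vii) [IF exempt_fee and age_verified THEN income_below_cap]. Adds income_below_cap.
Round 2: (ii) [IF income_below_cap THEN enrolled_program]; (iii) [IF income_below_cap and application_complete THEN resident]. Adds enrolled_program, resident.
Round 3: (vi) [IF resident and identity_verified THEN has_valid_id]. Adds has_valid_id.
Round 4: (v) [IF has_valid_id and means_tested THEN address_verified]. Adds address_verified.
Round 5: (i) [IF address_verified and identity_verified THEN notify_finance]. Adds notify_finance.
Round 6: (iv) [IF notify_finance and identity_verified THEN eligible_subsidy]. Adds eligible_subsidy.
Derived: income_below_cap (round 1), eligible_subsidy (round 6), address_verified (round 4). tax_filed never appears in any round.

tax_filed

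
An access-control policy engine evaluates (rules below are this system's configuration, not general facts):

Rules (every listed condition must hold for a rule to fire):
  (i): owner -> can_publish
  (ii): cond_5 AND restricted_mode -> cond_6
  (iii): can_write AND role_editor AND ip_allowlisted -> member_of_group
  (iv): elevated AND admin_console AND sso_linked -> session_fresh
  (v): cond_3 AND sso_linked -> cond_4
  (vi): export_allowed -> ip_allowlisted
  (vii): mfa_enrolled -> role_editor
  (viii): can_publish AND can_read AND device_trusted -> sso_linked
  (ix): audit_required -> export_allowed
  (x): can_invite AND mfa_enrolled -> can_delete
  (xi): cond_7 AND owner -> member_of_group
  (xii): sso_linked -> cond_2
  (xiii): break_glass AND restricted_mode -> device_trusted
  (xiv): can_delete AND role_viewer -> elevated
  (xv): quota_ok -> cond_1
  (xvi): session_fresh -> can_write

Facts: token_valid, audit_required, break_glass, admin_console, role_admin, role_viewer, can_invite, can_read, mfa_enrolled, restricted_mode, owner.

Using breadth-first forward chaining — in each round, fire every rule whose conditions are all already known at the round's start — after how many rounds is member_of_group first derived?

Round 1: (i) [owner -> can_publish]; (vii) [mfa_enrolled -> role_editor]; (ix) [audit_required -> export_allowed]; (x) [can_invite AND mfa_enrolled -> can_delete]; (xiii) [break_glass AND restricted_mode -> device_trusted]. Adds can_publish, role_editor, export_allowed, can_delete, device_trusted.
Round 2: (vi) [export_allowed -> ip_allowlisted]; (viii) [can_publish AND can_read AND device_trusted -> sso_linked]; (xiv) [can_delete AND role_viewer -> elevated]. Adds ip_allowlisted, sso_linked, elevated.
Round 3: (iv) [elevated AND admin_console AND sso_linked -> session_fresh]; (xii) [sso_linked -> cond_2]. Adds session_fresh, cond_2.
Round 4: (xvi) [session_fresh -> can_write]. Adds can_write.
Round 5: (iii) [can_write AND role_editor AND ip_allowlisted -> member_of_group]. Adds member_of_group.
member_of_group first appears in round 5.

5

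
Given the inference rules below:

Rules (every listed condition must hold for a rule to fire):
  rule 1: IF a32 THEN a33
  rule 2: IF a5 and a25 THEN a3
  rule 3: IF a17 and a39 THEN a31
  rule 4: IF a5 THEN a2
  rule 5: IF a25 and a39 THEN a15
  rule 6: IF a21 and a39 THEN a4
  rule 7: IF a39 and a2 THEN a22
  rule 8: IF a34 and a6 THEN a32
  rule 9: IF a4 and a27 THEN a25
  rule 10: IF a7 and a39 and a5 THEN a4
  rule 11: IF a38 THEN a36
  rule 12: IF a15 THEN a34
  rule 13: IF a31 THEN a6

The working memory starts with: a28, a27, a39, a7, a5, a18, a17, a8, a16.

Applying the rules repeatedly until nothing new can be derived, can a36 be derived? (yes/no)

no

[1] rule 3 [IF a17 and a39 THEN a31]; rule 4 [IF a5 THEN a2]; rule 10 [IF a7 and a39 and a5 THEN a4]. ⇒ new: a31, a2, a4.
[2] rule 7 [IF a39 and a2 THEN a22]; rule 9 [IF a4 and a27 THEN a25]; rule 13 [IF a31 THEN a6]. ⇒ new: a22, a25, a6.
[3] rule 2 [IF a5 and a25 THEN a3]; rule 5 [IF a25 and a39 THEN a15]. ⇒ new: a3, a15.
[4] rule 12 [IF a15 THEN a34]. ⇒ new: a34.
[5] rule 8 [IF a34 and a6 THEN a32]. ⇒ new: a32.
[6] rule 1 [IF a32 THEN a33]. ⇒ new: a33.
Fixed point reached. a36 is concluded only by rule 11; rule 11 needs a38 (never derived).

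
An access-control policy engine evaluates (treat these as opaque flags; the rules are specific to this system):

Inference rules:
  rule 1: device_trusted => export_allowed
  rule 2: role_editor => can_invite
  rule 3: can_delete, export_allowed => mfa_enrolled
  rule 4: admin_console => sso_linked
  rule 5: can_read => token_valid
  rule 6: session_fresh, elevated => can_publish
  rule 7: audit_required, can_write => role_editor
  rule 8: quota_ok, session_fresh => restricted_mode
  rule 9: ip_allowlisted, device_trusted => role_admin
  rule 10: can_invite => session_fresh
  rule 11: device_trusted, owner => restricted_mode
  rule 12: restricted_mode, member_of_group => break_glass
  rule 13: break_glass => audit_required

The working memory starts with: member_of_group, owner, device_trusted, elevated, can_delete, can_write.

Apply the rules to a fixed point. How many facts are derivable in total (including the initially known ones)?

Round 1: rule 1 [device_trusted => export_allowed]; rule 11 [device_trusted, owner => restricted_mode]. New: export_allowed, restricted_mode.
Round 2: rule 3 [can_delete, export_allowed => mfa_enrolled]; rule 12 [restricted_mode, member_of_group => break_glass]. New: mfa_enrolled, break_glass.
Round 3: rule 13 [break_glass => audit_required]. New: audit_required.
Round 4: rule 7 [audit_required, can_write => role_editor]. New: role_editor.
Round 5: rule 2 [role_editor => can_invite]. New: can_invite.
Round 6: rule 10 [can_invite => session_fresh]. New: session_fresh.
Round 7: rule 6 [session_fresh, elevated => can_publish]. New: can_publish.
Closure: {audit_required, break_glass, can_delete, can_invite, can_publish, can_write, device_trusted, elevated, export_allowed, member_of_group, mfa_enrolled, owner, restricted_mode, role_editor, session_fresh} — 15 facts.

15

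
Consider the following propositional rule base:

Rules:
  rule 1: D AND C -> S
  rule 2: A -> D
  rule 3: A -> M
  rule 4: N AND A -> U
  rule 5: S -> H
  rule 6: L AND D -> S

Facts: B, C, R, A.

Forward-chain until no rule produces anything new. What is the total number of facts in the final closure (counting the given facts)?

8

Round 1: rule 2 [A -> D]; rule 3 [A -> M]. Adds D, M.
Round 2: rule 1 [D AND C -> S]. Adds S.
Round 3: rule 5 [S -> H]. Adds H.
Closure: {A, B, C, D, H, M, R, S} — 8 facts.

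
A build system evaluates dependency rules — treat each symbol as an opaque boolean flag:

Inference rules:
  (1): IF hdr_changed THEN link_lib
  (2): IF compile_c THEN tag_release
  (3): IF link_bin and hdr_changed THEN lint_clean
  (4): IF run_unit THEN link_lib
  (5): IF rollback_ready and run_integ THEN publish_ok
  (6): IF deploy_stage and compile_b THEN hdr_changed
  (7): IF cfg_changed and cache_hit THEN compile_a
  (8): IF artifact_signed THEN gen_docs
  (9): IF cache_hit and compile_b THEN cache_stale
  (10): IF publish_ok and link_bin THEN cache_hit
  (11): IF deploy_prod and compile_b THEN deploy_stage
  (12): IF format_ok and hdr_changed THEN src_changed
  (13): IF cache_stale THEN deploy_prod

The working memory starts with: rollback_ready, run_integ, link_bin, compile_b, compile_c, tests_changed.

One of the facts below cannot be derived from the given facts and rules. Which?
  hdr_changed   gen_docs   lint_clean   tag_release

Round 1 — (2), (5), derive tag_release, publish_ok.
Round 2 — (10), derive cache_hit.
Round 3 — (9), derive cache_stale.
Round 4 — (13), derive deploy_prod.
Round 5 — (11), derive deploy_stage.
Round 6 — (6), derive hdr_changed.
Round 7 — (1), (3), derive link_lib, lint_clean.
Derived: hdr_changed (round 6), lint_clean (round 7), tag_release (round 1). gen_docs never appears in any round.

gen_docs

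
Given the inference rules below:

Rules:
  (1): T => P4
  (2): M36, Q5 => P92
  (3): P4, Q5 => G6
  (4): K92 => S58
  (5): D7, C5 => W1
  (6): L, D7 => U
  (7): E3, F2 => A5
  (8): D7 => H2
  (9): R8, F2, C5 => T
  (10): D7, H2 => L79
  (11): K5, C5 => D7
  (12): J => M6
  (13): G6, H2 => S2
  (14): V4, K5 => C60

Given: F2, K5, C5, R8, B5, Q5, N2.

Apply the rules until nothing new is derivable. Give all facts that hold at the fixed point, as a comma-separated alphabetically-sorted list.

Round 1: (9) [R8, F2, C5 => T]; (11) [K5, C5 => D7]. New: T, D7.
Round 2: (1) [T => P4]; (5) [D7, C5 => W1]; (8) [D7 => H2]. New: P4, W1, H2.
Round 3: (3) [P4, Q5 => G6]; (10) [D7, H2 => L79]. New: G6, L79.
Round 4: (13) [G6, H2 => S2]. New: S2.

B5, C5, D7, F2, G6, H2, K5, L79, N2, P4, Q5, R8, S2, T, W1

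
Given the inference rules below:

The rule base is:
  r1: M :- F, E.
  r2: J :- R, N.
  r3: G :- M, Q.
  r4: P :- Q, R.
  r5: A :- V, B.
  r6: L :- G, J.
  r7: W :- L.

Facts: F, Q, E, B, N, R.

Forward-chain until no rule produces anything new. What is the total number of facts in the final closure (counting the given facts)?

[1] r1 [M :- F, E.]; r2 [J :- R, N.]; r4 [P :- Q, R.]. ⇒ new: M, J, P.
[2] r3 [G :- M, Q.]. ⇒ new: G.
[3] r6 [L :- G, J.]. ⇒ new: L.
[4] r7 [W :- L.]. ⇒ new: W.
Closure: {B, E, F, G, J, L, M, N, P, Q, R, W} — 12 facts.

12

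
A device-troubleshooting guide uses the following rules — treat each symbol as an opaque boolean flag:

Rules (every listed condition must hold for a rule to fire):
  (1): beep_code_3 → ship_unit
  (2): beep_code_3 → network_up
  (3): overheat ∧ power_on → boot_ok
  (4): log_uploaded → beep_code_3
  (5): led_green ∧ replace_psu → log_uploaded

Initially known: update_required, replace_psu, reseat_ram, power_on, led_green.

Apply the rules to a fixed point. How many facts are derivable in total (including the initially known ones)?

9

Round 1: (5) [led_green ∧ replace_psu → log_uploaded]. New: log_uploaded.
Round 2: (4) [log_uploaded → beep_code_3]. New: beep_code_3.
Round 3: (1) [beep_code_3 → ship_unit]; (2) [beep_code_3 → network_up]. New: ship_unit, network_up.
Closure: {beep_code_3, led_green, log_uploaded, network_up, power_on, replace_psu, reseat_ram, ship_unit, update_required} — 9 facts.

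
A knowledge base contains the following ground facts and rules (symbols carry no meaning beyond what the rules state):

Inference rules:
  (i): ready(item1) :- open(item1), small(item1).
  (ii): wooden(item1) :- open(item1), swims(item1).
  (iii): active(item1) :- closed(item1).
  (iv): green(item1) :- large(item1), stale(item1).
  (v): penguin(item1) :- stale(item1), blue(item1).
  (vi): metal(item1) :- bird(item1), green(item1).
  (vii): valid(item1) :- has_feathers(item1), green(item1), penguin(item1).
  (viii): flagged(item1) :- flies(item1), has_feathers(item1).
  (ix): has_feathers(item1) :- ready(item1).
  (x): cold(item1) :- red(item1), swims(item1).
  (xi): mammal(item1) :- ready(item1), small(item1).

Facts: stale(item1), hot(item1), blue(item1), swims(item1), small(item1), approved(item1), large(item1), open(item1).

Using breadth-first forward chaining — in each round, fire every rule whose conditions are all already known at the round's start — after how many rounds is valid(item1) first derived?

3

Round 1: (i) [ready(item1) :- open(item1), small(item1).]; (ii) [wooden(item1) :- open(item1), swims(item1).]; (iv) [green(item1) :- large(item1), stale(item1).]; (v) [penguin(item1) :- stale(item1), blue(item1).]. New: ready(item1), wooden(item1), green(item1), penguin(item1).
Round 2: (ix) [has_feathers(item1) :- ready(item1).]; (xi) [mammal(item1) :- ready(item1), small(item1).]. New: has_feathers(item1), mammal(item1).
Round 3: (vii) [valid(item1) :- has_feathers(item1), green(item1), penguin(item1).]. New: valid(item1).
valid(item1) first appears in round 3.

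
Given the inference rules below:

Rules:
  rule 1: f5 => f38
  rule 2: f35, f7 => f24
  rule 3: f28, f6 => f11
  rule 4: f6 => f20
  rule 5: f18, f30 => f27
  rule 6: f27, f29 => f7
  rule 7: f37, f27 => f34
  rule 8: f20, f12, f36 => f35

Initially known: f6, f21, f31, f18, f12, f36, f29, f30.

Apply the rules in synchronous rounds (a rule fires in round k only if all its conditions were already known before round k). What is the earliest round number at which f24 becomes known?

3

Round 1 — rule 4, rule 5, derive f20, f27.
Round 2 — rule 6, rule 8, derive f7, f35.
Round 3 — rule 2, derive f24.
f24 first appears in round 3.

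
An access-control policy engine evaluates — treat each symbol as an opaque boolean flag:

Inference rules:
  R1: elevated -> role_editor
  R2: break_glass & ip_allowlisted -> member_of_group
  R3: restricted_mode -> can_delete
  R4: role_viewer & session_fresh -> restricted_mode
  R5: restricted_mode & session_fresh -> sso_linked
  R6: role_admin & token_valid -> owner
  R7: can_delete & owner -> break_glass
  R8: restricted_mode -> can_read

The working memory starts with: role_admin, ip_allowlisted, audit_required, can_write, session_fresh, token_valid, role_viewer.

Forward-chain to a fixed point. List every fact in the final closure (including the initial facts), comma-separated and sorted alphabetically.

audit_required, break_glass, can_delete, can_read, can_write, ip_allowlisted, member_of_group, owner, restricted_mode, role_admin, role_viewer, session_fresh, sso_linked, token_valid

Round 1: R4 [role_viewer & session_fresh -> restricted_mode]; R6 [role_admin & token_valid -> owner]. Adds restricted_mode, owner.
Round 2: R3 [restricted_mode -> can_delete]; R5 [restricted_mode & session_fresh -> sso_linked]; R8 [restricted_mode -> can_read]. Adds can_delete, sso_linked, can_read.
Round 3: R7 [can_delete & owner -> break_glass]. Adds break_glass.
Round 4: R2 [break_glass & ip_allowlisted -> member_of_group]. Adds member_of_group.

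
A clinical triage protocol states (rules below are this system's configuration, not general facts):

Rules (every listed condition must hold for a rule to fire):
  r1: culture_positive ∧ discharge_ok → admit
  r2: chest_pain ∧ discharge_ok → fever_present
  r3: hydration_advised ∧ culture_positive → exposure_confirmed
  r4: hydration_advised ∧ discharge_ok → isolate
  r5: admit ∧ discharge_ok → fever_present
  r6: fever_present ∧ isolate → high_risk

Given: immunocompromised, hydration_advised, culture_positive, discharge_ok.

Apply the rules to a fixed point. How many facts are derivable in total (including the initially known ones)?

9

[1] r1 [culture_positive ∧ discharge_ok → admit]; r3 [hydration_advised ∧ culture_positive → exposure_confirmed]; r4 [hydration_advised ∧ discharge_ok → isolate]. ⇒ new: admit, exposure_confirmed, isolate.
[2] r5 [admit ∧ discharge_ok → fever_present]. ⇒ new: fever_present.
[3] r6 [fever_present ∧ isolate → high_risk]. ⇒ new: high_risk.
Closure: {admit, culture_positive, discharge_ok, exposure_confirmed, fever_present, high_risk, hydration_advised, immunocompromised, isolate} — 9 facts.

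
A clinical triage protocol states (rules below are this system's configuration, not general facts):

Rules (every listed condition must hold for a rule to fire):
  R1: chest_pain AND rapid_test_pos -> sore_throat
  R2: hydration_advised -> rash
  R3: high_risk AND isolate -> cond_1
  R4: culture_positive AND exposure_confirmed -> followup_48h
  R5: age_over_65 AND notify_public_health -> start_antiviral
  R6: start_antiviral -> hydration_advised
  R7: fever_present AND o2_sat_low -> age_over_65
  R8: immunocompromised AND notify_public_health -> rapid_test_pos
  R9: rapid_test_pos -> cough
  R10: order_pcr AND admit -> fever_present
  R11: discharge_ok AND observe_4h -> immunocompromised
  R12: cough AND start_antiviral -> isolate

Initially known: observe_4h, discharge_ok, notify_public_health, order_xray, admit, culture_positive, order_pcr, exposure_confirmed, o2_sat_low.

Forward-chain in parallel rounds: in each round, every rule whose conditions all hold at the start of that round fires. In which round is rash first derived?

5

Round 1: R4 [culture_positive AND exposure_confirmed -> followup_48h]; R10 [order_pcr AND admit -> fever_present]; R11 [discharge_ok AND observe_4h -> immunocompromised]. New: followup_48h, fever_present, immunocompromised.
Round 2: R7 [fever_present AND o2_sat_low -> age_over_65]; R8 [immunocompromised AND notify_public_health -> rapid_test_pos]. New: age_over_65, rapid_test_pos.
Round 3: R5 [age_over_65 AND notify_public_health -> start_antiviral]; R9 [rapid_test_pos -> cough]. New: start_antiviral, cough.
Round 4: R6 [start_antiviral -> hydration_advised]; R12 [cough AND start_antiviral -> isolate]. New: hydration_advised, isolate.
Round 5: R2 [hydration_advised -> rash]. New: rash.
rash first appears in round 5.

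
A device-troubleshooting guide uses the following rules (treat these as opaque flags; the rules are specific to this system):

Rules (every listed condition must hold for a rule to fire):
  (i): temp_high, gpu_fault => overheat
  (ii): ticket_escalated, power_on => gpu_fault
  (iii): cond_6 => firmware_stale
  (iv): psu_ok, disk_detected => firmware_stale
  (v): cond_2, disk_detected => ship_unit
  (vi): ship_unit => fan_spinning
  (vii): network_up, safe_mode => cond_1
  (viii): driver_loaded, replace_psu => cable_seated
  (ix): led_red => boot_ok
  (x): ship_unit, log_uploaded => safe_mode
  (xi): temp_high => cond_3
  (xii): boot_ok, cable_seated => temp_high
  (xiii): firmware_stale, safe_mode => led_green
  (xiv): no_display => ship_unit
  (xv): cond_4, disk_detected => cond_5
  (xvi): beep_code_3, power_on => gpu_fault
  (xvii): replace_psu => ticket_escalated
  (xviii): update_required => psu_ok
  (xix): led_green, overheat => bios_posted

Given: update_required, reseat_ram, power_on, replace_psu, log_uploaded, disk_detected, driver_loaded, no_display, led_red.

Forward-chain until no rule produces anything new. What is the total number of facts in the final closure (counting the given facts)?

23

Round 1 — (viii), (ix), (xiv), (xvii), (xviii), derive cable_seated, boot_ok, ship_unit, ticket_escalated, psu_ok.
Round 2 — (ii), (iv), (vi), (x), (xii), derive gpu_fault, firmware_stale, fan_spinning, safe_mode, temp_high.
Round 3 — (i), (xi), (xiii), derive overheat, cond_3, led_green.
Round 4 — (xix), derive bios_posted.
Closure: {bios_posted, boot_ok, cable_seated, cond_3, disk_detected, driver_loaded, fan_spinning, firmware_stale, gpu_fault, led_green, led_red, log_uploaded, no_display, overheat, power_on, psu_ok, replace_psu, reseat_ram, safe_mode, ship_unit, temp_high, ticket_escalated, update_required} — 23 facts.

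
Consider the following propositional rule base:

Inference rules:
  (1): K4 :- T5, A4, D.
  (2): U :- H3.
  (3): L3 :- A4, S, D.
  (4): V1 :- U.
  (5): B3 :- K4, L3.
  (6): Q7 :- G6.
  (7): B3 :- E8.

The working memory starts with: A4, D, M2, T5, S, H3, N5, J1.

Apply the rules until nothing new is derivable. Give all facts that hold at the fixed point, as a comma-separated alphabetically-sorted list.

Round 1 fires (1), (2), (3), giving K4, U, L3.
Round 2 fires (4), (5), giving V1, B3.

A4, B3, D, H3, J1, K4, L3, M2, N5, S, T5, U, V1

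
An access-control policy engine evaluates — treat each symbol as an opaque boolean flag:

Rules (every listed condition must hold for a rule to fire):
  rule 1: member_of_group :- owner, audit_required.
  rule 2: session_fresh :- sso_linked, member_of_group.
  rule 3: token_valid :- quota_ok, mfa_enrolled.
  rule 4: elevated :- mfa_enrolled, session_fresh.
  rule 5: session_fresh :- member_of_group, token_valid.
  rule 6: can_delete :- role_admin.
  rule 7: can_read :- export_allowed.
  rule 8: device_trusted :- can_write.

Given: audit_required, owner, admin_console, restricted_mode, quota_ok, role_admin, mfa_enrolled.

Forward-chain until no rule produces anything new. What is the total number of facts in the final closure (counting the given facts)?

12

Round 1 fires rule 1, rule 3, rule 6, giving member_of_group, token_valid, can_delete.
Round 2 fires rule 5, giving session_fresh.
Round 3 fires rule 4, giving elevated.
Closure: {admin_console, audit_required, can_delete, elevated, member_of_group, mfa_enrolled, owner, quota_ok, restricted_mode, role_admin, session_fresh, token_valid} — 12 facts.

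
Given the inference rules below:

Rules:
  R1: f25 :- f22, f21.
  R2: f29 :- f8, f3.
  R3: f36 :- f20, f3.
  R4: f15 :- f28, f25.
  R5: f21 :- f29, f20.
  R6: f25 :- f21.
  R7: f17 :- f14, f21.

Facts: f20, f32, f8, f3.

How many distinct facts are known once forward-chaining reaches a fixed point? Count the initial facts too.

[1] R2 [f29 :- f8, f3.]; R3 [f36 :- f20, f3.]. ⇒ new: f29, f36.
[2] R5 [f21 :- f29, f20.]. ⇒ new: f21.
[3] R6 [f25 :- f21.]. ⇒ new: f25.
Closure: {f20, f21, f25, f29, f3, f32, f36, f8} — 8 facts.

8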